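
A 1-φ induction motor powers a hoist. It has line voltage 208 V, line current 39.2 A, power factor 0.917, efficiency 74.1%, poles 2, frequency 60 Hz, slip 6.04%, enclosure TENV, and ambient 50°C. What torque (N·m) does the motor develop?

15.6 N·m

P_in = V·I·cosφ = 208 × 39.2 × 0.917 = 7477 W
P_out = η·P_in = 0.741 × 7477 = 5540 W
n_s = 120×60/2 = 3600 rpm; n = 3600×(1−0.0604) = 3383 rpm
ω = 2π×3383/60 = 354.3 rad/s
τ = P_out/ω = 5540/354.3 = 15.6 N·m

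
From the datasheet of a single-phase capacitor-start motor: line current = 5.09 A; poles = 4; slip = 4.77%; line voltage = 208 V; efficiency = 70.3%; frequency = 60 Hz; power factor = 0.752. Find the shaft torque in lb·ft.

P_in = V·I·cosφ = 208 × 5.09 × 0.752 = 796 W
P_out = η·P_in = 0.703 × 796 = 560 W
n_s = 120×60/4 = 1800 rpm; n = 1800×(1−0.0477) = 1714 rpm
ω = 2π×1714/60 = 179.5 rad/s
τ = P_out/ω = 560/179.5 = 3.12 N·m
In lb·ft: 3.12/1.356 = 2.3 lb·ft

2.3 lb·ft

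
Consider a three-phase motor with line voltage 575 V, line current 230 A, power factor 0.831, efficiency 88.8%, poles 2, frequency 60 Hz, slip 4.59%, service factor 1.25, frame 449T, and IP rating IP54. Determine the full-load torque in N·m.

P_in = √3·V·I·cosφ = 1.732 × 575 × 230 × 0.831 = 190346 W
P_out = η·P_in = 0.888 × 190346 = 169027 W
n_s = 120×60/2 = 3600 rpm; n = 3600×(1−0.0459) = 3435 rpm
ω = 2π×3435/60 = 359.7 rad/s
τ = P_out/ω = 169027/359.7 = 470 N·m

470 N·m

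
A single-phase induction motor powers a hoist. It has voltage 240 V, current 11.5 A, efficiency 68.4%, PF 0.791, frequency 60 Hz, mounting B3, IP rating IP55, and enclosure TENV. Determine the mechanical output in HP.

P_in = V·I·cosφ = 240 × 11.5 × 0.791 = 2183 W
P_out = η·P_in = 0.684 × 2183 = 1493 W
= 1493/746 = 2 HP

2 HP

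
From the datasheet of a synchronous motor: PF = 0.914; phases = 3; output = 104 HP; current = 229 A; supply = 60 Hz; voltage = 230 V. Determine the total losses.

P_in = √3·V·I·cosφ = 1.732×230×229×0.914 = 83379 W
P_out = 104×746 = 77584 W
Losses = P_in − P_out = 83379 − 77584 = 5795 W

5800 W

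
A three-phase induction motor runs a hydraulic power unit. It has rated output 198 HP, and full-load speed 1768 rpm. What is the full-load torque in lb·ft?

588 lb·ft

P_out = 198 × 746 = 147708 W
ω = 2π × 1768/60 = 185.1 rad/s
τ = P_out/ω = 147708/185.1 = 798 N·m
In lb·ft: 798/1.356 = 588 lb·ft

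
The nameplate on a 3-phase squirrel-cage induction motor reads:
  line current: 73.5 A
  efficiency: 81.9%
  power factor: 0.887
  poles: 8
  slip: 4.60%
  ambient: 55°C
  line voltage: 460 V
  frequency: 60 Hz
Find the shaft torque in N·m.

P_in = √3·V·I·cosφ = 1.732 × 460 × 73.5 × 0.887 = 51942 W
P_out = η·P_in = 0.819 × 51942 = 42540 W
n_s = 120×60/8 = 900 rpm; n = 900×(1−0.046) = 859 rpm
ω = 2π×859/60 = 89.95 rad/s
τ = P_out/ω = 42540/89.95 = 473 N·m

473 N·m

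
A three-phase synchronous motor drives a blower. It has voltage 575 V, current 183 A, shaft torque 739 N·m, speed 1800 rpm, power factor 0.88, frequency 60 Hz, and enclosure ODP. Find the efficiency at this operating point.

86.9 %

ω = 2π × 1800/60 = 188.5 rad/s; P_out = τω = 739 × 188.5 = 139302 W
P_in = √3·V_L·I_L·cosφ = 1.732 × 575 × 183 × 0.88 = 160380 W
η = P_out / P_in = 139302 / 160380 = 0.869 = 86.9%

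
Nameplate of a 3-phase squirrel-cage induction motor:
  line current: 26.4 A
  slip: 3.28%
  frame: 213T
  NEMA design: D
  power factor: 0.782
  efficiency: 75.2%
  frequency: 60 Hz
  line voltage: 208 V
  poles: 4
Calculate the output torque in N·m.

P_in = √3·V·I·cosφ = 1.732 × 208 × 26.4 × 0.782 = 7437 W
P_out = η·P_in = 0.752 × 7437 = 5593 W
n_s = 120×60/4 = 1800 rpm; n = 1800×(1−0.0328) = 1741 rpm
ω = 2π×1741/60 = 182.3 rad/s
τ = P_out/ω = 5593/182.3 = 30.7 N·m

30.7 N·m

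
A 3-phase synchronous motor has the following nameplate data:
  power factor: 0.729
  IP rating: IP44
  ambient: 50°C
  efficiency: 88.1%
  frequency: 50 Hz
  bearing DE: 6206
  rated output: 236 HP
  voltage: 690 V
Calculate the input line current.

229 A

P_out = 236 × 746 = 176056 W
P_in = P_out / η = 176056 / 0.881 = 199837 W
I_L = P_in / (√3·V_L·cosφ) = 199837 / (1.732 × 690 × 0.729) = 229 A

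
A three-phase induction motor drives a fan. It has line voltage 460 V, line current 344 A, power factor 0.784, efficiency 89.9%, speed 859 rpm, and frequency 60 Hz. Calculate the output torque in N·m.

2150 N·m

P_in = √3·V·I·cosφ = 1.732 × 460 × 344 × 0.784 = 214872 W
P_out = η·P_in = 0.899 × 214872 = 193170 W
n = 859 rpm
ω = 2π×859/60 = 89.95 rad/s
τ = P_out/ω = 193170/89.95 = 2150 N·m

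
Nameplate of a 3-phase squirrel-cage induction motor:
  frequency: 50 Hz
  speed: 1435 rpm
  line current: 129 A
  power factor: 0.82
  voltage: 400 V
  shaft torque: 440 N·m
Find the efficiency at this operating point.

ω = 2π × 1435/60 = 150.3 rad/s; P_out = τω = 440 × 150.3 = 66132 W
P_in = √3·V_L·I_L·cosφ = 1.732 × 400 × 129 × 0.82 = 73284 W
η = P_out / P_in = 66132 / 73284 = 0.902 = 90.2%

90.2 %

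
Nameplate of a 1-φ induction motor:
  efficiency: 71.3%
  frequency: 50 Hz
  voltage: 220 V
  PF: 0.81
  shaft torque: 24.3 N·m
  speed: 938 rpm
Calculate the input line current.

18.8 A

ω = 2π×938/60 = 98.23 rad/s; P_out = τω = 24.3 × 98.23 = 2387 W
P_in = P_out / η = 2387 / 0.713 = 3348 W
I = P_in / (V·cosφ) = 3348 / (220 × 0.81) = 18.8 A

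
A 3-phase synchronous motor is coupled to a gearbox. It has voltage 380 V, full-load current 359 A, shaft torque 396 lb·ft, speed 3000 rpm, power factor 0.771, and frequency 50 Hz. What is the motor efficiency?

τ = 396 lb·ft × 1.356 = 537 N·m
ω = 2π × 3000/60 = 314.2 rad/s; P_out = τω = 537 × 314.2 = 168725 W
P_in = √3·V_L·I_L·cosφ = 1.732 × 380 × 359 × 0.771 = 182171 W
η = P_out / P_in = 168725 / 182171 = 0.926 = 92.6%

92.6 %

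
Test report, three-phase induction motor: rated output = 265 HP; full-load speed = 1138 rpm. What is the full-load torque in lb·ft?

P_out = 265 × 746 = 197690 W
ω = 2π × 1138/60 = 119.2 rad/s
τ = P_out/ω = 197690/119.2 = 1658 N·m
In lb·ft: 1658/1.356 = 1220 lb·ft

1220 lb·ft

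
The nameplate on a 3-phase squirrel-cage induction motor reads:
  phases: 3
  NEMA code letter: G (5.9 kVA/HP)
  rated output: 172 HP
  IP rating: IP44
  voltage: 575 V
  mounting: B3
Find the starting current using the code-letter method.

S_LR = 5.9 × 172 = 1014.8 kVA
I_LR = S_LR/(√3·V_L) = 1014800/(1.732×575) = 1020 A

1020 A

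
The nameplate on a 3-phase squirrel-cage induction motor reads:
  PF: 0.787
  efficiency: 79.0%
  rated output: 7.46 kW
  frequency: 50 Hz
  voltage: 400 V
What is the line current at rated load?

P_out = 7.46 kW = 7460 W
P_in = P_out / η = 7460 / 0.790 = 9443 W
I_L = P_in / (√3·V_L·cosφ) = 9443 / (1.732 × 400 × 0.787) = 17.3 A

17.3 A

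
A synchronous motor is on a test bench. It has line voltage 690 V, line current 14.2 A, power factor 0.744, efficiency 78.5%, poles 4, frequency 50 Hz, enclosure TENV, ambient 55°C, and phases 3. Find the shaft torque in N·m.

P_in = √3·V·I·cosφ = 1.732 × 690 × 14.2 × 0.744 = 12626 W
P_out = η·P_in = 0.785 × 12626 = 9911 W
n = n_s = 120×50/4 = 1500 rpm (synchronous)
ω = 2π×1500/60 = 157.1 rad/s
τ = P_out/ω = 9911/157.1 = 63.1 N·m

63.1 N·m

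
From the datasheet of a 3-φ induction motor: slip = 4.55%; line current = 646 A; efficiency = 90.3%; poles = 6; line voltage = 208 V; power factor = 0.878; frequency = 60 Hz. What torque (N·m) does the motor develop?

P_in = √3·V·I·cosφ = 1.732 × 208 × 646 × 0.878 = 204333 W
P_out = η·P_in = 0.903 × 204333 = 184513 W
n_s = 120×60/6 = 1200 rpm; n = 1200×(1−0.0455) = 1145 rpm
ω = 2π×1145/60 = 119.9 rad/s
τ = P_out/ω = 184513/119.9 = 1540 N·m

1540 N·m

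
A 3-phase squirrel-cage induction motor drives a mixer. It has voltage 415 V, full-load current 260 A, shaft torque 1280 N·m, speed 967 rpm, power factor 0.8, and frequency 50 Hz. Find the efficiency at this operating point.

ω = 2π × 967/60 = 101.3 rad/s; P_out = τω = 1280 × 101.3 = 129664 W
P_in = √3·V_L·I_L·cosφ = 1.732 × 415 × 260 × 0.8 = 149506 W
η = P_out / P_in = 129664 / 149506 = 0.867 = 86.7%

86.7 %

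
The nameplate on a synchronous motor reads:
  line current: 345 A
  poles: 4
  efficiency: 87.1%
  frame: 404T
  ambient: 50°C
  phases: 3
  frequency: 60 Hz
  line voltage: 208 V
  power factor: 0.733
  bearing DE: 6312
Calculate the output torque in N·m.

P_in = √3·V·I·cosφ = 1.732 × 208 × 345 × 0.733 = 91103 W
P_out = η·P_in = 0.871 × 91103 = 79351 W
n = n_s = 120×60/4 = 1800 rpm (synchronous)
ω = 2π×1800/60 = 188.5 rad/s
τ = P_out/ω = 79351/188.5 = 421 N·m

421 N·m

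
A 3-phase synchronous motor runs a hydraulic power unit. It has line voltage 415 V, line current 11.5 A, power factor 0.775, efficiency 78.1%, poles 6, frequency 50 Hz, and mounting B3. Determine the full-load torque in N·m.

P_in = √3·V·I·cosφ = 1.732 × 415 × 11.5 × 0.775 = 6406 W
P_out = η·P_in = 0.781 × 6406 = 5003 W
n = n_s = 120×50/6 = 1000 rpm (synchronous)
ω = 2π×1000/60 = 104.7 rad/s
τ = P_out/ω = 5003/104.7 = 47.8 N·m

47.8 N·m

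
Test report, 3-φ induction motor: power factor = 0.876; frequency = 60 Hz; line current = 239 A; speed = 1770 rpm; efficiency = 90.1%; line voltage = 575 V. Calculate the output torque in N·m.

P_in = √3·V·I·cosφ = 1.732 × 575 × 239 × 0.876 = 208506 W
P_out = η·P_in = 0.901 × 208506 = 187864 W
n = 1770 rpm
ω = 2π×1770/60 = 185.4 rad/s
τ = P_out/ω = 187864/185.4 = 1010 N·m

1010 N·m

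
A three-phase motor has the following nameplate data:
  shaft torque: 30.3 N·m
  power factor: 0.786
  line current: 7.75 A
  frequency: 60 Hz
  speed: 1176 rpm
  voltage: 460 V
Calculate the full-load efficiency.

76.9 %

ω = 2π × 1176/60 = 123.2 rad/s; P_out = τω = 30.3 × 123.2 = 3733 W
P_in = √3·V_L·I_L·cosφ = 1.732 × 460 × 7.75 × 0.786 = 4853 W
η = P_out / P_in = 3733 / 4853 = 0.769 = 76.9%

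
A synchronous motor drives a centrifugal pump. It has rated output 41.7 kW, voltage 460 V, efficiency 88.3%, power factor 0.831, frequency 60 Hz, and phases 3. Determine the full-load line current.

P_out = 41.7 kW = 41700 W
P_in = P_out / η = 41700 / 0.883 = 47225 W
I_L = P_in / (√3·V_L·cosφ) = 47225 / (1.732 × 460 × 0.831) = 71.3 A

71.3 A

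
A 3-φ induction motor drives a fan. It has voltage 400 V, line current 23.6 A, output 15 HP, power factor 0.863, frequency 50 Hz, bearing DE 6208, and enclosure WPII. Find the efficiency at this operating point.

79.3 %

P_out = 15 × 746 = 11190 W
P_in = √3·V_L·I_L·cosφ = 1.732 × 400 × 23.6 × 0.863 = 14110 W
η = P_out / P_in = 11190 / 14110 = 0.793 = 79.3%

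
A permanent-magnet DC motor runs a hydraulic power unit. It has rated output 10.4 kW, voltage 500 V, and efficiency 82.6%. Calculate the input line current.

25.2 A

P_out = 10.4 kW = 10400 W
P_in = P_out / η = 10400 / 0.826 = 12591 W
I = P_in / V = 12591 / 500 = 25.2 A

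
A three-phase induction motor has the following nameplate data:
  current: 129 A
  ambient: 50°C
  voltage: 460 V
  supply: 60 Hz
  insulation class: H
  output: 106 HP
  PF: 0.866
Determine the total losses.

9930 W

P_in = √3·V·I·cosφ = 1.732×460×129×0.866 = 89005 W
P_out = 106×746 = 79076 W
Losses = P_in − P_out = 89005 − 79076 = 9929 W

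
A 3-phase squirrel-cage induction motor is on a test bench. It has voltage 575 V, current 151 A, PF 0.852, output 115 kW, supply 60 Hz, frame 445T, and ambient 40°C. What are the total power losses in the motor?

P_in = √3·V·I·cosφ = 1.732×575×151×0.852 = 128125 W
P_out = 115000 W
Losses = P_in − P_out = 128125 − 115000 = 13125 W

13100 W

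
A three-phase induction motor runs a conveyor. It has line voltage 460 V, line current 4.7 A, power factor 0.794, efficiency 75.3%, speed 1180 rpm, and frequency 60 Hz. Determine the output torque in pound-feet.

P_in = √3·V·I·cosφ = 1.732 × 460 × 4.7 × 0.794 = 2973 W
P_out = η·P_in = 0.753 × 2973 = 2239 W
n = 1180 rpm
ω = 2π×1180/60 = 123.6 rad/s
τ = P_out/ω = 2239/123.6 = 18.11 N·m
In lb·ft: 18.11/1.356 = 13.4 lb·ft

13.4 lb·ft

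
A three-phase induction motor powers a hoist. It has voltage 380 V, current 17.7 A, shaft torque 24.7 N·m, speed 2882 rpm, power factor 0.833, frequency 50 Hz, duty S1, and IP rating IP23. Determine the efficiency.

ω = 2π × 2882/60 = 301.8 rad/s; P_out = τω = 24.7 × 301.8 = 7454 W
P_in = √3·V_L·I_L·cosφ = 1.732 × 380 × 17.7 × 0.833 = 9704 W
η = P_out / P_in = 7454 / 9704 = 0.768 = 76.8%

76.8 %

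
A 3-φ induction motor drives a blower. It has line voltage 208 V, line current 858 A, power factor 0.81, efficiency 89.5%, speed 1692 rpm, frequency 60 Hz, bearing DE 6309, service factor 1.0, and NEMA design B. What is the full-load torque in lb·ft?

933 lb·ft

P_in = √3·V·I·cosφ = 1.732 × 208 × 858 × 0.81 = 250371 W
P_out = η·P_in = 0.895 × 250371 = 224082 W
n = 1692 rpm
ω = 2π×1692/60 = 177.2 rad/s
τ = P_out/ω = 224082/177.2 = 1265 N·m
In lb·ft: 1265/1.356 = 933 lb·ft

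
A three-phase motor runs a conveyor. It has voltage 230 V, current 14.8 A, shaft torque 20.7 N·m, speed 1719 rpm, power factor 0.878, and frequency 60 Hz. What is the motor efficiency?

ω = 2π × 1719/60 = 180 rad/s; P_out = τω = 20.7 × 180 = 3726 W
P_in = √3·V_L·I_L·cosφ = 1.732 × 230 × 14.8 × 0.878 = 5176 W
η = P_out / P_in = 3726 / 5176 = 0.720 = 72.0%

72.0 %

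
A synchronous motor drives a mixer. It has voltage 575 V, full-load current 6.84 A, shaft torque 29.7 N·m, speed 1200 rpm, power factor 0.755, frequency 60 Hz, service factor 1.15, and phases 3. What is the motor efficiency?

72.6 %

ω = 2π × 1200/60 = 125.7 rad/s; P_out = τω = 29.7 × 125.7 = 3733 W
P_in = √3·V_L·I_L·cosφ = 1.732 × 575 × 6.84 × 0.755 = 5143 W
η = P_out / P_in = 3733 / 5143 = 0.726 = 72.6%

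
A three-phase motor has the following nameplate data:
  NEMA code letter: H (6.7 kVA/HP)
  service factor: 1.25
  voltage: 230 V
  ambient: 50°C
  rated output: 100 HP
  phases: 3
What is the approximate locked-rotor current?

1680 A

S_LR = 6.7 × 100 = 670 kVA
I_LR = S_LR/(√3·V_L) = 670000/(1.732×230) = 1680 A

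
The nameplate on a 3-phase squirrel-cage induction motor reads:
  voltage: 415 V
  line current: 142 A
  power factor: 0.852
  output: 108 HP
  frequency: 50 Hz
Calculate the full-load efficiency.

P_out = 108 × 746 = 80568 W
P_in = √3·V_L·I_L·cosφ = 1.732 × 415 × 142 × 0.852 = 86961 W
η = P_out / P_in = 80568 / 86961 = 0.926 = 92.6%

92.6 %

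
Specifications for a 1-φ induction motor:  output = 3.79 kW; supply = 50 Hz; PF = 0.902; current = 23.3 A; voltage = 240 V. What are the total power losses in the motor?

P_in = V·I·cosφ = 240×23.3×0.902 = 5044 W
P_out = 3790 W
Losses = P_in − P_out = 5044 − 3790 = 1254 W

1250 W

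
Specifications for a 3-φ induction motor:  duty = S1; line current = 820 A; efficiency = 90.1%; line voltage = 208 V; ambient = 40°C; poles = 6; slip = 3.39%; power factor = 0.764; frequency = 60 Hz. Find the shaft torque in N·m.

1680 N·m

P_in = √3·V·I·cosφ = 1.732 × 208 × 820 × 0.764 = 225693 W
P_out = η·P_in = 0.901 × 225693 = 203349 W
n_s = 120×60/6 = 1200 rpm; n = 1200×(1−0.0339) = 1159 rpm
ω = 2π×1159/60 = 121.4 rad/s
τ = P_out/ω = 203349/121.4 = 1680 N·m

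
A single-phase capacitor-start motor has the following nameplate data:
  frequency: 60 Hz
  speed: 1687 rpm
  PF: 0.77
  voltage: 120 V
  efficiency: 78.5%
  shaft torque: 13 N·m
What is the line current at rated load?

ω = 2π×1687/60 = 176.7 rad/s; P_out = τω = 13 × 176.7 = 2297 W
P_in = P_out / η = 2297 / 0.785 = 2926 W
I = P_in / (V·cosφ) = 2926 / (120 × 0.77) = 31.7 A

31.7 A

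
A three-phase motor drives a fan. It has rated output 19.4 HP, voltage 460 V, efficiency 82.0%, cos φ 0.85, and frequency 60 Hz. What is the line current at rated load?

P_out = 19.4 × 746 = 14472 W
P_in = P_out / η = 14472 / 0.820 = 17649 W
I_L = P_in / (√3·V_L·cosφ) = 17649 / (1.732 × 460 × 0.85) = 26.1 A

26.1 A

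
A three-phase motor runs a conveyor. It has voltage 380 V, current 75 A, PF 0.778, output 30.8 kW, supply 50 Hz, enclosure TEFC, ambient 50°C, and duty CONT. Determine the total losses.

7600 W

P_in = √3·V·I·cosφ = 1.732×380×75×0.778 = 38404 W
P_out = 30800 W
Losses = P_in − P_out = 38404 − 30800 = 7604 W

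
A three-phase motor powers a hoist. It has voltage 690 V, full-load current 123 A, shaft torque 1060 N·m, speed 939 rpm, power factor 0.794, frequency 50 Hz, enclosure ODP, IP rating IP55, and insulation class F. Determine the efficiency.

89.3 %

ω = 2π × 939/60 = 98.33 rad/s; P_out = τω = 1060 × 98.33 = 104230 W
P_in = √3·V_L·I_L·cosφ = 1.732 × 690 × 123 × 0.794 = 116714 W
η = P_out / P_in = 104230 / 116714 = 0.893 = 89.3%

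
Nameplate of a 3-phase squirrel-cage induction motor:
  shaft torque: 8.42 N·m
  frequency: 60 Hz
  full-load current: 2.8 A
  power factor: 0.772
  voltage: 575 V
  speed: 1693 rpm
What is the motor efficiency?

69.3 %

ω = 2π × 1693/60 = 177.3 rad/s; P_out = τω = 8.42 × 177.3 = 1493 W
P_in = √3·V_L·I_L·cosφ = 1.732 × 575 × 2.8 × 0.772 = 2153 W
η = P_out / P_in = 1493 / 2153 = 0.693 = 69.3%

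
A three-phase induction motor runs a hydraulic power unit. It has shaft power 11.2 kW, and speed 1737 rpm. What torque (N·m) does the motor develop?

61.6 N·m

ω = 2π × 1737/60 = 181.9 rad/s
τ = P/ω = 11200/181.9 = 61.6 N·m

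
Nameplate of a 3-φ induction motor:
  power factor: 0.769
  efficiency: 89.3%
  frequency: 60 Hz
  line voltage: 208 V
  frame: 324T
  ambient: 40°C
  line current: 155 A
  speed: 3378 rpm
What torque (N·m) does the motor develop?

108 N·m

P_in = √3·V·I·cosφ = 1.732 × 208 × 155 × 0.769 = 42941 W
P_out = η·P_in = 0.893 × 42941 = 38346 W
n = 3378 rpm
ω = 2π×3378/60 = 353.7 rad/s
τ = P_out/ω = 38346/353.7 = 108 N·m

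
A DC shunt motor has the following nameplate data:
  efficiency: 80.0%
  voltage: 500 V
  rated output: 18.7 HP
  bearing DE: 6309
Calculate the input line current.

P_out = 18.7 × 746 = 13950 W
P_in = P_out / η = 13950 / 0.800 = 17438 W
I = P_in / V = 17438 / 500 = 34.9 A

34.9 A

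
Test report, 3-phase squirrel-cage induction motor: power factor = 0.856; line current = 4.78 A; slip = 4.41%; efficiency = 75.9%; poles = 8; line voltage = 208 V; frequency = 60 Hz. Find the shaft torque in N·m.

12.4 N·m

P_in = √3·V·I·cosφ = 1.732 × 208 × 4.78 × 0.856 = 1474 W
P_out = η·P_in = 0.759 × 1474 = 1119 W
n_s = 120×60/8 = 900 rpm; n = 900×(1−0.0441) = 860 rpm
ω = 2π×860/60 = 90.06 rad/s
τ = P_out/ω = 1119/90.06 = 12.4 N·m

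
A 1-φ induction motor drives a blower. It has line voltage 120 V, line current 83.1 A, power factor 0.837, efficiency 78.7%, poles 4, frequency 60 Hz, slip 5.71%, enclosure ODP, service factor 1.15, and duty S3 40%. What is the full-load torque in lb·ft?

27.3 lb·ft

P_in = V·I·cosφ = 120 × 83.1 × 0.837 = 8347 W
P_out = η·P_in = 0.787 × 8347 = 6569 W
n_s = 120×60/4 = 1800 rpm; n = 1800×(1−0.0571) = 1697 rpm
ω = 2π×1697/60 = 177.7 rad/s
τ = P_out/ω = 6569/177.7 = 36.97 N·m
In lb·ft: 36.97/1.356 = 27.3 lb·ft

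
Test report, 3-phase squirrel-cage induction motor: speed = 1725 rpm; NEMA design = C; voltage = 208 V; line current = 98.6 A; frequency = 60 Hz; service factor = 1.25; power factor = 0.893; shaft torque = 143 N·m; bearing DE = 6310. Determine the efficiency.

ω = 2π × 1725/60 = 180.6 rad/s; P_out = τω = 143 × 180.6 = 25826 W
P_in = √3·V_L·I_L·cosφ = 1.732 × 208 × 98.6 × 0.893 = 31720 W
η = P_out / P_in = 25826 / 31720 = 0.814 = 81.4%

81.4 %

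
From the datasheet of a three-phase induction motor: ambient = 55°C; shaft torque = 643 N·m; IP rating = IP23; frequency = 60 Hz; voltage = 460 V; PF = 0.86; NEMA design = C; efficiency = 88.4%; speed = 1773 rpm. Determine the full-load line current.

197 A

ω = 2π×1773/60 = 185.7 rad/s; P_out = τω = 643 × 185.7 = 119405 W
P_in = P_out / η = 119405 / 0.884 = 135074 W
I_L = P_in / (√3·V_L·cosφ) = 135074 / (1.732 × 460 × 0.86) = 197 A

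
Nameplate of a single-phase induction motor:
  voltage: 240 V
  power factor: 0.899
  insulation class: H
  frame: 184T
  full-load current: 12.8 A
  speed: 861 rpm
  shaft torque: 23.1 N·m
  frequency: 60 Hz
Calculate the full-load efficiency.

ω = 2π × 861/60 = 90.16 rad/s; P_out = τω = 23.1 × 90.16 = 2083 W
P_in = V·I·cosφ = 240 × 12.8 × 0.899 = 2762 W
η = P_out / P_in = 2083 / 2762 = 0.754 = 75.4%

75.4 %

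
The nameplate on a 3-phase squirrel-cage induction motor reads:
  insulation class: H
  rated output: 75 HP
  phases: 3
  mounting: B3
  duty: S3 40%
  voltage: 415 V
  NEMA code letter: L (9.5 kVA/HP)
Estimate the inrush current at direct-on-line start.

S_LR = 9.5 × 75 = 712.5 kVA
I_LR = S_LR/(√3·V_L) = 712500/(1.732×415) = 991 A

991 A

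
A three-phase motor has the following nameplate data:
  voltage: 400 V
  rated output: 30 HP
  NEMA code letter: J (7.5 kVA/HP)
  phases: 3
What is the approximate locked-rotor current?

325 A

S_LR = 7.5 × 30 = 225 kVA
I_LR = S_LR/(√3·V_L) = 225000/(1.732×400) = 325 A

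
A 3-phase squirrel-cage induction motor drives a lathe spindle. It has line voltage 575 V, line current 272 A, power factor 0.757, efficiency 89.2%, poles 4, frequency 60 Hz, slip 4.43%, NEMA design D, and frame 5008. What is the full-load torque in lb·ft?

749 lb·ft

P_in = √3·V·I·cosφ = 1.732 × 575 × 272 × 0.757 = 205060 W
P_out = η·P_in = 0.892 × 205060 = 182914 W
n_s = 120×60/4 = 1800 rpm; n = 1800×(1−0.0443) = 1720 rpm
ω = 2π×1720/60 = 180.1 rad/s
τ = P_out/ω = 182914/180.1 = 1016 N·m
In lb·ft: 1016/1.356 = 749 lb·ft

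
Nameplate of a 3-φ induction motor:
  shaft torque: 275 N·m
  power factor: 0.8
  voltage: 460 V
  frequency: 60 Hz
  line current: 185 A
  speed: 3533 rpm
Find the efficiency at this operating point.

ω = 2π × 3533/60 = 370 rad/s; P_out = τω = 275 × 370 = 101750 W
P_in = √3·V_L·I_L·cosφ = 1.732 × 460 × 185 × 0.8 = 117915 W
η = P_out / P_in = 101750 / 117915 = 0.863 = 86.3%

86.3 %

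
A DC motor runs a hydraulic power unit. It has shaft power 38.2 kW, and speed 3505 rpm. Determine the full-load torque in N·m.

104 N·m

ω = 2π × 3505/60 = 367 rad/s
τ = P/ω = 38200/367 = 104 N·m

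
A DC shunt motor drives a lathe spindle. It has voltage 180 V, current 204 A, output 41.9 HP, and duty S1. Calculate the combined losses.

5460 W

P_in = V·I = 180×204 = 36720 W
P_out = 41.9×746 = 31257 W
Losses = P_in − P_out = 36720 − 31257 = 5463 W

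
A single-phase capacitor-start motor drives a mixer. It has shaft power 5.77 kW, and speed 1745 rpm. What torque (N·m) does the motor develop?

ω = 2π × 1745/60 = 182.7 rad/s
τ = P/ω = 5770/182.7 = 31.6 N·m

31.6 N·m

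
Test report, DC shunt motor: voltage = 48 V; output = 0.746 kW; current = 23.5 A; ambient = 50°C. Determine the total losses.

P_in = V·I = 48×23.5 = 1128 W
P_out = 746 W
Losses = P_in − P_out = 1128 − 746 = 382 W

382 W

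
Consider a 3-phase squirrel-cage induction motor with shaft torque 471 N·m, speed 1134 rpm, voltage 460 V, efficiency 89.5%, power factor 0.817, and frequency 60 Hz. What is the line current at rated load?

ω = 2π×1134/60 = 118.8 rad/s; P_out = τω = 471 × 118.8 = 55955 W
P_in = P_out / η = 55955 / 0.895 = 62520 W
I_L = P_in / (√3·V_L·cosφ) = 62520 / (1.732 × 460 × 0.817) = 96 A

96 A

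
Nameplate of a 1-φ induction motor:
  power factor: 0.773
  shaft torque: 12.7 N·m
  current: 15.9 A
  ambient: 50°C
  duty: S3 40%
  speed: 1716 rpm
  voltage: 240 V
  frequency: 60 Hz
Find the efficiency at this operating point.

ω = 2π × 1716/60 = 179.7 rad/s; P_out = τω = 12.7 × 179.7 = 2282 W
P_in = V·I·cosφ = 240 × 15.9 × 0.773 = 2950 W
η = P_out / P_in = 2282 / 2950 = 0.774 = 77.4%

77.4 %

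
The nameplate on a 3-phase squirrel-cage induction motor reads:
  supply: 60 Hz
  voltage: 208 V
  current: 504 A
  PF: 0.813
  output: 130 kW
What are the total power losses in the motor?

17.6 kW

P_in = √3·V·I·cosφ = 1.732×208×504×0.813 = 147616 W
P_out = 130000 W
Losses = P_in − P_out = 147616 − 130000 = 17616 W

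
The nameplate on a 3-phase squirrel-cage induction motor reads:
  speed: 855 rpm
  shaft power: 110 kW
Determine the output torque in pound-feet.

ω = 2π × 855/60 = 89.54 rad/s
τ = P/ω = 110000/89.54 = 1229 N·m
In lb·ft: 1229/1.356 = 906 lb·ft

906 lb·ft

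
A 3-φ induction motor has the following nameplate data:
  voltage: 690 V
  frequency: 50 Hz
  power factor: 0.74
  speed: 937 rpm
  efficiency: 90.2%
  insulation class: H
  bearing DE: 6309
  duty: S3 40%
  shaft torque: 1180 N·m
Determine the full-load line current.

145 A

ω = 2π×937/60 = 98.12 rad/s; P_out = τω = 1180 × 98.12 = 115782 W
P_in = P_out / η = 115782 / 0.902 = 128361 W
I_L = P_in / (√3·V_L·cosφ) = 128361 / (1.732 × 690 × 0.74) = 145 A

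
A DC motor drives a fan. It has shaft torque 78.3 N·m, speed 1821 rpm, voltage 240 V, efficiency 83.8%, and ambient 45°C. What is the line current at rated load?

ω = 2π×1821/60 = 190.7 rad/s; P_out = τω = 78.3 × 190.7 = 14932 W
P_in = P_out / η = 14932 / 0.838 = 17819 W
I = P_in / V = 17819 / 240 = 74.2 A

74.2 A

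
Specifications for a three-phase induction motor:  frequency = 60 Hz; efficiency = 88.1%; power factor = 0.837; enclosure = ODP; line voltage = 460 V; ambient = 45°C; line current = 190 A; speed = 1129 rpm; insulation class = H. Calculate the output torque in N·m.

944 N·m

P_in = √3·V·I·cosφ = 1.732 × 460 × 190 × 0.837 = 126702 W
P_out = η·P_in = 0.881 × 126702 = 111624 W
n = 1129 rpm
ω = 2π×1129/60 = 118.2 rad/s
τ = P_out/ω = 111624/118.2 = 944 N·m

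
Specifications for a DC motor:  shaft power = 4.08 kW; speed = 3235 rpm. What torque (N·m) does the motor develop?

ω = 2π × 3235/60 = 338.8 rad/s
τ = P/ω = 4080/338.8 = 12 N·m

12 N·m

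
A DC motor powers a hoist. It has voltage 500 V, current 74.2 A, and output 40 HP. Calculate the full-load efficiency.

P_out = 40 × 746 = 29840 W
P_in = V·I = 500 × 74.2 = 37100 W
η = P_out / P_in = 29840 / 37100 = 0.804 = 80.4%

80.4 %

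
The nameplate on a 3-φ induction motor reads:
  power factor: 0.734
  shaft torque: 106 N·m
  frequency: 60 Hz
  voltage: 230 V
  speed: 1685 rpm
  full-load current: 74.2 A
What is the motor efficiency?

ω = 2π × 1685/60 = 176.5 rad/s; P_out = τω = 106 × 176.5 = 18709 W
P_in = √3·V_L·I_L·cosφ = 1.732 × 230 × 74.2 × 0.734 = 21696 W
η = P_out / P_in = 18709 / 21696 = 0.862 = 86.2%

86.2 %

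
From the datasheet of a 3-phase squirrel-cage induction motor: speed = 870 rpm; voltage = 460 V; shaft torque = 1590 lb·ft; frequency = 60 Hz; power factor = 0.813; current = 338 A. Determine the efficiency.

τ = 1590 lb·ft × 1.356 = 2156 N·m
ω = 2π × 870/60 = 91.11 rad/s; P_out = τω = 2156 × 91.11 = 196433 W
P_in = √3·V_L·I_L·cosφ = 1.732 × 460 × 338 × 0.813 = 218934 W
η = P_out / P_in = 196433 / 218934 = 0.897 = 89.7%

89.7 %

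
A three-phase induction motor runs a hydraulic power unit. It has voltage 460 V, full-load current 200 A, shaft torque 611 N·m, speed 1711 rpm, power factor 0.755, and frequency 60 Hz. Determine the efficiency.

ω = 2π × 1711/60 = 179.2 rad/s; P_out = τω = 611 × 179.2 = 109491 W
P_in = √3·V_L·I_L·cosφ = 1.732 × 460 × 200 × 0.755 = 120305 W
η = P_out / P_in = 109491 / 120305 = 0.910 = 91.0%

91.0 %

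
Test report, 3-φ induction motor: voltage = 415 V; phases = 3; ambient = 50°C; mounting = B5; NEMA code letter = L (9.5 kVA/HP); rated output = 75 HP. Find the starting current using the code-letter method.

S_LR = 9.5 × 75 = 712.5 kVA
I_LR = S_LR/(√3·V_L) = 712500/(1.732×415) = 991 A

991 A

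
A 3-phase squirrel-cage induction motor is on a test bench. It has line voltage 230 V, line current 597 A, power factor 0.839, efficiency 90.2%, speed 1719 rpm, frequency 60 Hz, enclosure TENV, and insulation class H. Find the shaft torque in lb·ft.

737 lb·ft

P_in = √3·V·I·cosφ = 1.732 × 230 × 597 × 0.839 = 199532 W
P_out = η·P_in = 0.902 × 199532 = 179978 W
n = 1719 rpm
ω = 2π×1719/60 = 180 rad/s
τ = P_out/ω = 179978/180 = 999.9 N·m
In lb·ft: 999.9/1.356 = 737 lb·ft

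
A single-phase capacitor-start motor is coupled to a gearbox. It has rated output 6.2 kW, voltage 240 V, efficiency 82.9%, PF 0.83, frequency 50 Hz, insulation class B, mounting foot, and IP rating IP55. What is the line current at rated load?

37.5 A

P_out = 6.2 kW = 6200 W
P_in = P_out / η = 6200 / 0.829 = 7479 W
I = P_in / (V·cosφ) = 7479 / (240 × 0.83) = 37.5 A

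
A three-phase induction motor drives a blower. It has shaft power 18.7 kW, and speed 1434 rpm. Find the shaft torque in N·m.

125 N·m

ω = 2π × 1434/60 = 150.2 rad/s
τ = P/ω = 18700/150.2 = 125 N·m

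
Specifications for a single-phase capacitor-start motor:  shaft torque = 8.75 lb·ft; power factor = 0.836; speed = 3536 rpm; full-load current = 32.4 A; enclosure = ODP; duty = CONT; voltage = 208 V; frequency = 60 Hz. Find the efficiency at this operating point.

78.0 %

τ = 8.75 lb·ft × 1.356 = 11.87 N·m
ω = 2π × 3536/60 = 370.3 rad/s; P_out = τω = 11.87 × 370.3 = 4395 W
P_in = V·I·cosφ = 208 × 32.4 × 0.836 = 5634 W
η = P_out / P_in = 4395 / 5634 = 0.780 = 78.0%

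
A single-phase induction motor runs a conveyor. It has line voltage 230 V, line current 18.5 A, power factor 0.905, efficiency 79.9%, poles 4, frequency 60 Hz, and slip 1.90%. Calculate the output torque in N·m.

16.6 N·m

P_in = V·I·cosφ = 230 × 18.5 × 0.905 = 3851 W
P_out = η·P_in = 0.799 × 3851 = 3077 W
n_s = 120×60/4 = 1800 rpm; n = 1800×(1−0.019) = 1766 rpm
ω = 2π×1766/60 = 184.9 rad/s
τ = P_out/ω = 3077/184.9 = 16.6 N·m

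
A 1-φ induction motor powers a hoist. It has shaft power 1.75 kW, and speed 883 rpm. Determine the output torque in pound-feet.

ω = 2π × 883/60 = 92.47 rad/s
τ = P/ω = 1750/92.47 = 18.93 N·m
In lb·ft: 18.93/1.356 = 14 lb·ft

14 lb·ft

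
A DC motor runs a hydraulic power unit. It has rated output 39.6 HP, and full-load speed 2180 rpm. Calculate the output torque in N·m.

129 N·m

P_out = 39.6 × 746 = 29542 W
ω = 2π × 2180/60 = 228.3 rad/s
τ = P_out/ω = 29542/228.3 = 129 N·m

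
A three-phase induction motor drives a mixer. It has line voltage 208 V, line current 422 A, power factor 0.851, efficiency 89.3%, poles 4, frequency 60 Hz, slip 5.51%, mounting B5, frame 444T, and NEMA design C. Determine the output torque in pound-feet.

478 lb·ft

P_in = √3·V·I·cosφ = 1.732 × 208 × 422 × 0.851 = 129376 W
P_out = η·P_in = 0.893 × 129376 = 115533 W
n_s = 120×60/4 = 1800 rpm; n = 1800×(1−0.0551) = 1701 rpm
ω = 2π×1701/60 = 178.1 rad/s
τ = P_out/ω = 115533/178.1 = 648.7 N·m
In lb·ft: 648.7/1.356 = 478 lb·ft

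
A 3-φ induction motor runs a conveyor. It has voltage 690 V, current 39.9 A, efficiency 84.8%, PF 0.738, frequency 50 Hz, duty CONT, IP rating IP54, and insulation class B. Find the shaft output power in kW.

P_in = √3·V·I·cosφ = 1.732 × 690 × 39.9 × 0.738 = 35191 W
P_out = η·P_in = 0.848 × 35191 = 29842 W

29.8 kW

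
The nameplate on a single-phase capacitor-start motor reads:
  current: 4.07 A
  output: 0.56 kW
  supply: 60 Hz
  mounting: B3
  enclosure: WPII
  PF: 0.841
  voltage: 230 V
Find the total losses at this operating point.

P_in = V·I·cosφ = 230×4.07×0.841 = 787 W
P_out = 560 W
Losses = P_in − P_out = 787 − 560 = 227 W

227 W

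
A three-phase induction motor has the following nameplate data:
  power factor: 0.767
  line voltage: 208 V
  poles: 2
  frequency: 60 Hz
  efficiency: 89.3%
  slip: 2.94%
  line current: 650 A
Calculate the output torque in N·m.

P_in = √3·V·I·cosφ = 1.732 × 208 × 650 × 0.767 = 179606 W
P_out = η·P_in = 0.893 × 179606 = 160388 W
n_s = 120×60/2 = 3600 rpm; n = 3600×(1−0.0294) = 3494 rpm
ω = 2π×3494/60 = 365.9 rad/s
τ = P_out/ω = 160388/365.9 = 438 N·m

438 N·m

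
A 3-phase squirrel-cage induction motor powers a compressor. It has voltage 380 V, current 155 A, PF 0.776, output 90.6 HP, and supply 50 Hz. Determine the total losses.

P_in = √3·V·I·cosφ = 1.732×380×155×0.776 = 79163 W
P_out = 90.6×746 = 67588 W
Losses = P_in − P_out = 79163 − 67588 = 11575 W

11.6 kW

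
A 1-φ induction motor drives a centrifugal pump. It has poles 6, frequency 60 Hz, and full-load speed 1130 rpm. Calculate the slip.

5.83 %

n_s = 120f/p = 120×60/6 = 1200 rpm
s = (n_s − n)/n_s = (1200 − 1130)/1200 = 0.0583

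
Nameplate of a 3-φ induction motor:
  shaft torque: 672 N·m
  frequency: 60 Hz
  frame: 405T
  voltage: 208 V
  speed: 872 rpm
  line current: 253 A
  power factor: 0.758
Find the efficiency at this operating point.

ω = 2π × 872/60 = 91.32 rad/s; P_out = τω = 672 × 91.32 = 61367 W
P_in = √3·V_L·I_L·cosφ = 1.732 × 208 × 253 × 0.758 = 69088 W
η = P_out / P_in = 61367 / 69088 = 0.888 = 88.8%

88.8 %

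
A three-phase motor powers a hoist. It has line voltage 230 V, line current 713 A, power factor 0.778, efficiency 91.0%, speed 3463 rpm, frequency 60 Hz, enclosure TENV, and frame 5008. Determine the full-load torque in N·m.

P_in = √3·V·I·cosφ = 1.732 × 230 × 713 × 0.778 = 220976 W
P_out = η·P_in = 0.91 × 220976 = 201088 W
n = 3463 rpm
ω = 2π×3463/60 = 362.6 rad/s
τ = P_out/ω = 201088/362.6 = 555 N·m

555 N·m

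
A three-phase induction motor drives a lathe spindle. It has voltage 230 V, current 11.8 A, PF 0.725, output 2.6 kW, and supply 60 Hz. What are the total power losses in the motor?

P_in = √3·V·I·cosφ = 1.732×230×11.8×0.725 = 3408 W
P_out = 2600 W
Losses = P_in − P_out = 3408 − 2600 = 808 W

808 W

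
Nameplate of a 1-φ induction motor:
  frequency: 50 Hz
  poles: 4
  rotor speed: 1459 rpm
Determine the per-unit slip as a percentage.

n_s = 120f/p = 120×50/4 = 1500 rpm
s = (n_s − n)/n_s = (1500 − 1459)/1500 = 0.0273

2.73 %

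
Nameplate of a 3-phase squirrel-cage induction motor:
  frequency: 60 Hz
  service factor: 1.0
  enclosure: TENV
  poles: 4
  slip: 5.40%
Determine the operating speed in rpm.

n_s = 120f/p = 120×60/4 = 1800 rpm
n = n_s(1 − s) = 1800 × (1 − 0.054) = 1703 rpm

1703 rpm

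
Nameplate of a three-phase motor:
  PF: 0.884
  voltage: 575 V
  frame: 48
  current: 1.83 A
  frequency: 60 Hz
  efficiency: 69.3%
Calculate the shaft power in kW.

1.12 kW

P_in = √3·V·I·cosφ = 1.732 × 575 × 1.83 × 0.884 = 1611 W
P_out = η·P_in = 0.693 × 1611 = 1116 W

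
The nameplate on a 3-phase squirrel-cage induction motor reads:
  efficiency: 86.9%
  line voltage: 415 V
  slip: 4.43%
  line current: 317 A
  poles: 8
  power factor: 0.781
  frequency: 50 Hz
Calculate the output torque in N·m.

2060 N·m

P_in = √3·V·I·cosφ = 1.732 × 415 × 317 × 0.781 = 177953 W
P_out = η·P_in = 0.869 × 177953 = 154641 W
n_s = 120×50/8 = 750 rpm; n = 750×(1−0.0443) = 717 rpm
ω = 2π×717/60 = 75.08 rad/s
τ = P_out/ω = 154641/75.08 = 2060 N·m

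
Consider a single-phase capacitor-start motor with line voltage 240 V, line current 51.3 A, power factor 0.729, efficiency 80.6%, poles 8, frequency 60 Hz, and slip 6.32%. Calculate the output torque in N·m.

81.9 N·m

P_in = V·I·cosφ = 240 × 51.3 × 0.729 = 8975 W
P_out = η·P_in = 0.806 × 8975 = 7234 W
n_s = 120×60/8 = 900 rpm; n = 900×(1−0.0632) = 843 rpm
ω = 2π×843/60 = 88.28 rad/s
τ = P_out/ω = 7234/88.28 = 81.9 N·m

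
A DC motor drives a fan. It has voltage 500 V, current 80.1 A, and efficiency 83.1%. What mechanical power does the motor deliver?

33.3 kW

P_in = V·I = 500 × 80.1 = 40050 W
P_out = η·P_in = 0.831 × 40050 = 33282 W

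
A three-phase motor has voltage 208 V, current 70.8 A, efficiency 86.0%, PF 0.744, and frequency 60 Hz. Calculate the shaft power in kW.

P_in = √3·V·I·cosφ = 1.732 × 208 × 70.8 × 0.744 = 18977 W
P_out = η·P_in = 0.86 × 18977 = 16320 W

16.3 kW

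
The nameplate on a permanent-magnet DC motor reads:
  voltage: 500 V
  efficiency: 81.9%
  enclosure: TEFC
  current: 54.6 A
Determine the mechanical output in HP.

30 HP

P_in = V·I = 500 × 54.6 = 27300 W
P_out = η·P_in = 0.819 × 27300 = 22359 W
= 22359/746 = 30 HP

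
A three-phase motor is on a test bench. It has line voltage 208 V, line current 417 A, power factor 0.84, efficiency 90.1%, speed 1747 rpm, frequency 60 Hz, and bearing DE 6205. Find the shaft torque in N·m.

622 N·m

P_in = √3·V·I·cosφ = 1.732 × 208 × 417 × 0.84 = 126190 W
P_out = η·P_in = 0.901 × 126190 = 113697 W
n = 1747 rpm
ω = 2π×1747/60 = 182.9 rad/s
τ = P_out/ω = 113697/182.9 = 622 N·m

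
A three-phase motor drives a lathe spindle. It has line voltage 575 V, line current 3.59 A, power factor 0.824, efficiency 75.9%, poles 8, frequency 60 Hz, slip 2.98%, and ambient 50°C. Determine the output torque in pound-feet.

18 lb·ft

P_in = √3·V·I·cosφ = 1.732 × 575 × 3.59 × 0.824 = 2946 W
P_out = η·P_in = 0.759 × 2946 = 2236 W
n_s = 120×60/8 = 900 rpm; n = 900×(1−0.0298) = 873 rpm
ω = 2π×873/60 = 91.42 rad/s
τ = P_out/ω = 2236/91.42 = 24.46 N·m
In lb·ft: 24.46/1.356 = 18 lb·ft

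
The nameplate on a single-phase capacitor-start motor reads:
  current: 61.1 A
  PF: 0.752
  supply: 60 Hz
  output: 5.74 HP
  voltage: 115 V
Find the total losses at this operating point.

P_in = V·I·cosφ = 115×61.1×0.752 = 5284 W
P_out = 5.74×746 = 4282 W
Losses = P_in − P_out = 5284 − 4282 = 1002 W

1 kW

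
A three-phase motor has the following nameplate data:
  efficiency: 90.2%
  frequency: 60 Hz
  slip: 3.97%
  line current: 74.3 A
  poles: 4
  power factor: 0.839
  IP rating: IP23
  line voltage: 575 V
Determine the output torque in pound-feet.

228 lb·ft

P_in = √3·V·I·cosφ = 1.732 × 575 × 74.3 × 0.839 = 62082 W
P_out = η·P_in = 0.902 × 62082 = 55998 W
n_s = 120×60/4 = 1800 rpm; n = 1800×(1−0.0397) = 1729 rpm
ω = 2π×1729/60 = 181.1 rad/s
τ = P_out/ω = 55998/181.1 = 309.2 N·m
In lb·ft: 309.2/1.356 = 228 lb·ft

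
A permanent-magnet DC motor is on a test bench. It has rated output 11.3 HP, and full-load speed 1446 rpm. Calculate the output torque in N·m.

55.7 N·m

P_out = 11.3 × 746 = 8430 W
ω = 2π × 1446/60 = 151.4 rad/s
τ = P_out/ω = 8430/151.4 = 55.7 N·m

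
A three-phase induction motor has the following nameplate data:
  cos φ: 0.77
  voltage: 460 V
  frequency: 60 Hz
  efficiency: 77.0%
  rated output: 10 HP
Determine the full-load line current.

15.8 A

P_out = 10 × 746 = 7460 W
P_in = P_out / η = 7460 / 0.770 = 9688 W
I_L = P_in / (√3·V_L·cosφ) = 9688 / (1.732 × 460 × 0.77) = 15.8 A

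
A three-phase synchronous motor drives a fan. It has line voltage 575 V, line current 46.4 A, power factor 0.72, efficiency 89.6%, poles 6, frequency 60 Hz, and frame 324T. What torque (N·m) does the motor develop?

P_in = √3·V·I·cosφ = 1.732 × 575 × 46.4 × 0.72 = 33271 W
P_out = η·P_in = 0.896 × 33271 = 29811 W
n = n_s = 120×60/6 = 1200 rpm (synchronous)
ω = 2π×1200/60 = 125.7 rad/s
τ = P_out/ω = 29811/125.7 = 237 N·m

237 N·m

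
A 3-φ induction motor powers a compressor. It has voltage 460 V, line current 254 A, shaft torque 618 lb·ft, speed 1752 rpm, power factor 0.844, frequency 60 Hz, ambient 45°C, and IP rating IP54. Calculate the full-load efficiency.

90.0 %

τ = 618 lb·ft × 1.356 = 838 N·m
ω = 2π × 1752/60 = 183.5 rad/s; P_out = τω = 838 × 183.5 = 153773 W
P_in = √3·V_L·I_L·cosφ = 1.732 × 460 × 254 × 0.844 = 170798 W
η = P_out / P_in = 153773 / 170798 = 0.900 = 90.0%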